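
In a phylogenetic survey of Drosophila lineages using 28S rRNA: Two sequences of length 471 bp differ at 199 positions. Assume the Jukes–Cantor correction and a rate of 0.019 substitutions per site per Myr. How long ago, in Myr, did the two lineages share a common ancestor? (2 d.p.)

16.35

p = 199/471 ≈ 0.422505.
d = −(3/4) ln(1 − 4p/3) = −0.75 ln(1 − 0.56334) = −0.75 ln(0.43666)
  = −0.75 × (-0.828600) = 0.621450 substitutions/site.
Under a molecular clock d = 2μt, so t = d/(2μ) = 0.621450 / (2 × 0.019) = 16.35 Myr.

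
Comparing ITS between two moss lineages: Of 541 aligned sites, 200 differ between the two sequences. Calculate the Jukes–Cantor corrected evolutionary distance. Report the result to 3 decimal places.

0.509

p = 200/541 ≈ 0.369686.
d = −(3/4) ln(1 − 4p/3) = −0.75 ln(1 − 0.492915) = −0.75 ln(0.507085)
  = −0.75 × (-0.679077) = 0.509308 substitutions/site.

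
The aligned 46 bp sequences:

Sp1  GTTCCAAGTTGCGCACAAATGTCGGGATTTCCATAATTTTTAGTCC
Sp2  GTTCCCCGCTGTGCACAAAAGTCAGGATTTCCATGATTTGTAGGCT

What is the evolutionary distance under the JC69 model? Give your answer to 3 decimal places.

The sequences differ at 10 of 46 sites (6, 7, 9, 12, 20, 24, 35, 40, 44, 46), so p = 10/46 ≈ 0.217391.
d = −(3/4) ln(1 − 4p/3) = −0.75 ln(1 − 0.289855) = −0.75 ln(0.710145)
  = −0.75 × (-0.342286) = 0.256715 substitutions/site.

0.257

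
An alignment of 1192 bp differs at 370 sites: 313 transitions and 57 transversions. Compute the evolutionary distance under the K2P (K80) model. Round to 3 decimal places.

P = 313/1192 ≈ 0.262584 and Q = 57/1192 ≈ 0.047819.
Under the Kimura two-parameter model, d = −½ ln(1 − 2P − Q) − ¼ ln(1 − 2Q).
1 − 2P − Q = 0.427013, giving −½ ln(0.427013) = 0.425470.
1 − 2Q = 0.904362, giving −¼ ln(0.904362) = 0.025131.
d = 0.425470 + 0.025131 = 0.450601.

0.451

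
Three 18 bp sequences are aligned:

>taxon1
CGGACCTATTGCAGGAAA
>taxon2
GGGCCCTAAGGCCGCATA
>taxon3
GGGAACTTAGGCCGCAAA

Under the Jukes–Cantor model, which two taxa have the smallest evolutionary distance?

taxon2 and taxon3

taxon1–taxon2: 7/18 differ, p = 0.389, d = 0.548.
taxon1–taxon3: 7/18 differ, p = 0.389, d = 0.548.
taxon2–taxon3: 4/18 differ, p = 0.222, d = 0.264.
The smallest distance is between taxon2 and taxon3.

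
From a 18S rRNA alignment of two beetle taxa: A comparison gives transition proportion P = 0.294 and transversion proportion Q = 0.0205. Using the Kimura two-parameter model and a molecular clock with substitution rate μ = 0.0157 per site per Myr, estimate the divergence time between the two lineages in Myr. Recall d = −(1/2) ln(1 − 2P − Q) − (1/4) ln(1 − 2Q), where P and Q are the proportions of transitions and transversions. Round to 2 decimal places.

15.27

Under the Kimura two-parameter model, d = −½ ln(1 − 2P − Q) − ¼ ln(1 − 2Q).
1 − 2P − Q = 0.3915, giving −½ ln(0.3915) = 0.468885.
1 − 2Q = 0.959, giving −¼ ln(0.959) = 0.010466.
d = 0.468885 + 0.010466 = 0.479351.
Under a molecular clock d = 2μt, so t = d/(2μ) = 0.479351 / (2 × 0.0157) = 15.27 Myr.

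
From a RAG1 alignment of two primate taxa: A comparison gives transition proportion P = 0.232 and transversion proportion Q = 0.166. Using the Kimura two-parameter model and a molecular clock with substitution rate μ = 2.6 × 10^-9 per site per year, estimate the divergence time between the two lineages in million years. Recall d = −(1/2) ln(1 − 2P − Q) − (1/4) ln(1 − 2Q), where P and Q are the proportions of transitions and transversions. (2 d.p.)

Under the Kimura two-parameter model, d = −½ ln(1 − 2P − Q) − ¼ ln(1 − 2Q).
1 − 2P − Q = 0.37, giving −½ ln(0.37) = 0.497126.
1 − 2Q = 0.668, giving −¼ ln(0.668) = 0.100867.
d = 0.497126 + 0.100867 = 0.597993.
Under a molecular clock d = 2μt, so t = d/(2μ) = 0.597993 / (2 × 2.6 × 10^-9) = 115.00 million years.

115.00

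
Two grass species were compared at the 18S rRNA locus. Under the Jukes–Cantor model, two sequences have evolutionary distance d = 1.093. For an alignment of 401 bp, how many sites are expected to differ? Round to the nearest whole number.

Invert JC69: p = (3/4)(1 − e^(−4d/3)) = 0.75 × (1 − e^(-1.457333)) = 0.75 × (1 − 0.232856) = 0.575358.
Expected differing sites = pL ≈ 0.575358 × 401 = 230.718558 ≈ 231.

231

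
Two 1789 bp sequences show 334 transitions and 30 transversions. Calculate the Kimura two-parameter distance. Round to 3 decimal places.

P = 334/1789 ≈ 0.186696 and Q = 30/1789 ≈ 0.016769.
Under the Kimura two-parameter model, d = −½ ln(1 − 2P − Q) − ¼ ln(1 − 2Q).
1 − 2P − Q = 0.609839, giving −½ ln(0.609839) = 0.247280.
1 − 2Q = 0.966462, giving −¼ ln(0.966462) = 0.008528.
d = 0.247280 + 0.008528 = 0.255808.

0.256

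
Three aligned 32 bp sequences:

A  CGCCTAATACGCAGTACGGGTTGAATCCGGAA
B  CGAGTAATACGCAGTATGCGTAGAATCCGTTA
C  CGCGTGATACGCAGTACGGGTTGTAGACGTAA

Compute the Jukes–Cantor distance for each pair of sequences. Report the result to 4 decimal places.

A–B: 7/32 sites differ → p = 0.21875, d = −0.75 ln(1 − 0.291667) = 0.258631 ≈ 0.2586.
A–C: 6/32 sites differ → p = 0.1875, d = −0.75 ln(1 − 0.25) = 0.215762 ≈ 0.2158.
B–C: 9/32 sites differ → p = 0.28125, d = −0.75 ln(1 − 0.375) = 0.352503 ≈ 0.3525.

d(A,B) = 0.2586, d(A,C) = 0.2158, d(B,C) = 0.3525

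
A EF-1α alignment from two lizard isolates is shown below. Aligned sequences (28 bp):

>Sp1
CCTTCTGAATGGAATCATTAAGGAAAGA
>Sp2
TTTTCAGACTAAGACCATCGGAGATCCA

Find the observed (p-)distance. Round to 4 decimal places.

0.5357

The sequences differ at 15 of 28 positions.
p = 15/28 = 0.535714… ≈ 0.5357 (to 4 d.p.).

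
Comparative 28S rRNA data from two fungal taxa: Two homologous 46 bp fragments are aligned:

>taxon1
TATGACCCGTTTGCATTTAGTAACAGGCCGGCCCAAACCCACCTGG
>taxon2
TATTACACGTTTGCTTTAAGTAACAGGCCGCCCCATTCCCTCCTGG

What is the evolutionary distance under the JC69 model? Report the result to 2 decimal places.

0.20

The sequences differ at 8 of 46 sites (4, 7, 15, 18, 31, 36, 37, 41), so p = 8/46 ≈ 0.173913.
d = −(3/4) ln(1 − 4p/3) = −0.75 ln(1 − 0.231884) = −0.75 ln(0.768116)
  = −0.75 × (-0.263815) = 0.197861 substitutions/site.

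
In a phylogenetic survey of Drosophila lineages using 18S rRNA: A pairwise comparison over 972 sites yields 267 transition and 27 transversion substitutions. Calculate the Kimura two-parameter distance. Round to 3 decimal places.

0.445

P = 267/972 ≈ 0.274691 and Q = 27/972 ≈ 0.027778.
Under the Kimura two-parameter model, d = −½ ln(1 − 2P − Q) − ¼ ln(1 − 2Q).
1 − 2P − Q = 0.42284, giving −½ ln(0.42284) = 0.430381.
1 − 2Q = 0.944444, giving −¼ ln(0.944444) = 0.014290.
d = 0.430381 + 0.014290 = 0.444671.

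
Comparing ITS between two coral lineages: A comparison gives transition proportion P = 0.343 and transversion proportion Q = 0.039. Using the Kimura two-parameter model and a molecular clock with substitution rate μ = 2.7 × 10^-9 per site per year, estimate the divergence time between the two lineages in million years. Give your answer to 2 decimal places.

Under the Kimura two-parameter model, d = −½ ln(1 − 2P − Q) − ¼ ln(1 − 2Q).
1 − 2P − Q = 0.275, giving −½ ln(0.275) = 0.645492.
1 − 2Q = 0.922, giving −¼ ln(0.922) = 0.020303.
d = 0.645492 + 0.020303 = 0.665795.
Under a molecular clock d = 2μt, so t = d/(2μ) = 0.665795 / (2 × 2.7 × 10^-9) = 123.30 million years.

123.30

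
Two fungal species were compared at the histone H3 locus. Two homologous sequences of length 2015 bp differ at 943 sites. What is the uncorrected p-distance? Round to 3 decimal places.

p = 943/2015 = 0.467990… ≈ 0.468 (to 3 d.p.).

0.468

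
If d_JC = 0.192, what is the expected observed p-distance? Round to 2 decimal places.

p = (3/4)(1 − e^(−4d/3)) = 0.75 × (1 − e^(-0.256)) = 0.75 × (1 − 0.774142) = 0.169394.

0.17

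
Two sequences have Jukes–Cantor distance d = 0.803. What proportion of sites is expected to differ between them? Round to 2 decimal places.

p = (3/4)(1 − e^(−4d/3)) = 0.75 × (1 − e^(-1.070667)) = 0.75 × (1 − 0.342780) = 0.492915.

0.49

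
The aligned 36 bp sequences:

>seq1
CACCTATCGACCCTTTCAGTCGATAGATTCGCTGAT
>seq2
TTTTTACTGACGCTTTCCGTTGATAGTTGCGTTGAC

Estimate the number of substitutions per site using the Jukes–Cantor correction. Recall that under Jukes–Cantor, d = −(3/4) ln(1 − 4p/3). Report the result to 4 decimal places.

The sequences differ at 13 of 36 sites, so p = 13/36 ≈ 0.361111.
d = −(3/4) ln(1 − 4p/3) = −0.75 ln(1 − 0.481481) = −0.75 ln(0.518519)
  = −0.75 × (-0.656779) = 0.492584 substitutions/site.

0.4926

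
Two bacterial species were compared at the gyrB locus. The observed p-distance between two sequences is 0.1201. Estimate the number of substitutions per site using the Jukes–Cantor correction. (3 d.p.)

0.131

d = −(3/4) ln(1 − 4p/3) = −0.75 ln(1 − 0.160133) = −0.75 ln(0.839867)
  = −0.75 × (-0.174512) = 0.130884 substitutions/site.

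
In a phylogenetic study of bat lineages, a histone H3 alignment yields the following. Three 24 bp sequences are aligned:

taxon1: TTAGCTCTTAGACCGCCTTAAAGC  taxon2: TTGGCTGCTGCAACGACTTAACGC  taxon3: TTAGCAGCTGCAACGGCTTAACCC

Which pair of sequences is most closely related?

taxon1–taxon2: 8/24 differ, p = 0.333, d = 0.441.
taxon1–taxon3: 9/24 differ, p = 0.375, d = 0.520.
taxon2–taxon3: 4/24 differ, p = 0.167, d = 0.188.
The smallest distance is between taxon2 and taxon3.

taxon2 and taxon3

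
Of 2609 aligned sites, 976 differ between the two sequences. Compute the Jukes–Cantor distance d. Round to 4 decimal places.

p = 976/2609 ≈ 0.37409.
d = −(3/4) ln(1 − 4p/3) = −0.75 ln(1 − 0.498787) = −0.75 ln(0.501213)
  = −0.75 × (-0.690724) = 0.518043 substitutions/site.

0.5180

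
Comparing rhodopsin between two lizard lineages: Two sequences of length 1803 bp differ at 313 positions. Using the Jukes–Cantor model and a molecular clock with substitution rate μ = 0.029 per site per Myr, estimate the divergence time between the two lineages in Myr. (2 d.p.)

3.40

p = 313/1803 ≈ 0.1736.
d = −(3/4) ln(1 − 4p/3) = −0.75 ln(1 − 0.231467) = −0.75 ln(0.768533)
  = −0.75 × (-0.263272) = 0.197454 substitutions/site.
Under a molecular clock d = 2μt, so t = d/(2μ) = 0.197454 / (2 × 0.029) = 3.40 Myr.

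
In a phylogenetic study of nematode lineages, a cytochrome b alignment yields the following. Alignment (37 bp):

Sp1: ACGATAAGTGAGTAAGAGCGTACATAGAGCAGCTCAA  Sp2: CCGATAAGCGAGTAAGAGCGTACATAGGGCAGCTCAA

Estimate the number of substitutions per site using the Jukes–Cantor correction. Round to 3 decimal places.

0.086

The sequences differ at 3 of 37 sites (1, 9, 28), so p = 3/37 ≈ 0.081081.
d = −(3/4) ln(1 − 4p/3) = −0.75 ln(1 − 0.108108) = −0.75 ln(0.891892)
  = −0.75 × (-0.114410) = 0.085808 substitutions/site.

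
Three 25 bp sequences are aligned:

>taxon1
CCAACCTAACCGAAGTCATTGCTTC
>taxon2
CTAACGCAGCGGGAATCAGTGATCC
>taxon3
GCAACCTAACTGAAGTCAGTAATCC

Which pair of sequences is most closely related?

taxon1 and taxon3

taxon1–taxon2: 10/25 differ, p = 0.400, d = 0.572.
taxon1–taxon3: 6/25 differ, p = 0.240, d = 0.289.
taxon2–taxon3: 9/25 differ, p = 0.360, d = 0.490.
The smallest distance is between taxon1 and taxon3.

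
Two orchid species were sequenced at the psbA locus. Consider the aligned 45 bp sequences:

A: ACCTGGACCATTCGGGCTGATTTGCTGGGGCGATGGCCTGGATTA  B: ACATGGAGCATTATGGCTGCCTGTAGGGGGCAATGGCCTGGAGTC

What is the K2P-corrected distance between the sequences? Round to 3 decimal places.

0.371

Of 45 sites, 2 differences are transitions and 11 are transversions, so P = 2/45 ≈ 0.044444 and Q = 11/45 ≈ 0.244444.
Under the Kimura two-parameter model, d = −½ ln(1 − 2P − Q) − ¼ ln(1 − 2Q).
1 − 2P − Q = 0.666668, giving −½ ln(0.666668) = 0.202732.
1 − 2Q = 0.511112, giving −¼ ln(0.511112) = 0.167792.
d = 0.202732 + 0.167792 = 0.370524.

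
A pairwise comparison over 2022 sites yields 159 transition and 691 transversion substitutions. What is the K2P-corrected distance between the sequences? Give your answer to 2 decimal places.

P = 159/2022 ≈ 0.078635 and Q = 691/2022 ≈ 0.341741.
Under the Kimura two-parameter model, d = −½ ln(1 − 2P − Q) − ¼ ln(1 − 2Q).
1 − 2P − Q = 0.500989, giving −½ ln(0.500989) = 0.345586.
1 − 2Q = 0.316518, giving −¼ ln(0.316518) = 0.287594.
d = 0.345586 + 0.287594 = 0.633180.

0.63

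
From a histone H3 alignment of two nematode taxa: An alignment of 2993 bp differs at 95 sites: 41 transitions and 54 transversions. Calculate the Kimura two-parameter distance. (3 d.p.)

P = 41/2993 ≈ 0.013699 and Q = 54/2993 ≈ 0.018042.
Under the Kimura two-parameter model, d = −½ ln(1 − 2P − Q) − ¼ ln(1 − 2Q).
1 − 2P − Q = 0.95456, giving −½ ln(0.95456) = 0.023252.
1 − 2Q = 0.963916, giving −¼ ln(0.963916) = 0.009188.
d = 0.023252 + 0.009188 = 0.032440.

0.032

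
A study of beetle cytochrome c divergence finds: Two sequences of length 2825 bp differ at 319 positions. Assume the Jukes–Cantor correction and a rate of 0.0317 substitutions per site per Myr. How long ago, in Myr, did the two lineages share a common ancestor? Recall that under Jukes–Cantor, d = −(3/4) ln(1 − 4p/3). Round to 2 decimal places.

p = 319/2825 ≈ 0.11292.
d = −(3/4) ln(1 − 4p/3) = −0.75 ln(1 − 0.15056) = −0.75 ln(0.84944)
  = −0.75 × (-0.163178) = 0.122384 substitutions/site.
Under a molecular clock d = 2μt, so t = d/(2μ) = 0.122384 / (2 × 0.0317) = 1.93 Myr.

1.93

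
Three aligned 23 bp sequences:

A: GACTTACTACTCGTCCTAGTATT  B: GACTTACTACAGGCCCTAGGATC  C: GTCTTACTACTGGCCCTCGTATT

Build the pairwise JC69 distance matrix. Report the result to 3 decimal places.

d(A,B) = 0.257, d(A,C) = 0.198, d(B,C) = 0.257

A–B: 5/23 sites differ → p ≈ 0.217391, d = −0.75 ln(1 − 0.289855) = 0.256715 ≈ 0.257.
A–C: 4/23 sites differ → p ≈ 0.173913, d = −0.75 ln(1 − 0.231884) = 0.197861 ≈ 0.198.
B–C: 5/23 sites differ → p ≈ 0.217391, d = −0.75 ln(1 − 0.289855) = 0.256715 ≈ 0.257.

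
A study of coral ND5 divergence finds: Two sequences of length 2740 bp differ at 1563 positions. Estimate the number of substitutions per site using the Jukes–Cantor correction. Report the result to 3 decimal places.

1.072

p = 1563/2740 ≈ 0.570438.
d = −(3/4) ln(1 − 4p/3) = −0.75 ln(1 − 0.760584) = −0.75 ln(0.239416)
  = −0.75 × (-1.429553) = 1.072165 substitutions/site.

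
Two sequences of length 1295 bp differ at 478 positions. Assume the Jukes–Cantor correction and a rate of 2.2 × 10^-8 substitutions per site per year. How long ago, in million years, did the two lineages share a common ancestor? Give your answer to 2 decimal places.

11.55

p = 478/1295 ≈ 0.369112.
d = −(3/4) ln(1 − 4p/3) = −0.75 ln(1 − 0.492149) = −0.75 ln(0.507851)
  = −0.75 × (-0.677567) = 0.508175 substitutions/site.
Under a molecular clock d = 2μt, so t = d/(2μ) = 0.508175 / (2 × 2.2 × 10^-8) = 11.55 million years.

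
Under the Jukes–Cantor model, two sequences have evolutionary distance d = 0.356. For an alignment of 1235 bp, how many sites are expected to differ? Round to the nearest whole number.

Invert JC69: p = (3/4)(1 − e^(−4d/3)) = 0.75 × (1 − e^(-0.474667)) = 0.75 × (1 − 0.622092) = 0.283431.
Expected differing sites = pL ≈ 0.283431 × 1235 = 350.037285 ≈ 350.

350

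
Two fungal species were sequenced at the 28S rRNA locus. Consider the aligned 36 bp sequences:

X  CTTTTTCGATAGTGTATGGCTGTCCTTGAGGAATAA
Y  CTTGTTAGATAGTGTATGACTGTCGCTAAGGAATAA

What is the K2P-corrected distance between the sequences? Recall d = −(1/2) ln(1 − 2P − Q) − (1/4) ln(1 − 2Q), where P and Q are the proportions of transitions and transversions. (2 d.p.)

0.19

Of 36 sites, 3 differences are transitions and 3 are transversions, so P = 3/36 ≈ 0.083333 and Q = 3/36 ≈ 0.083333.
Under the Kimura two-parameter model, d = −½ ln(1 − 2P − Q) − ¼ ln(1 − 2Q).
1 − 2P − Q = 0.750001, giving −½ ln(0.750001) = 0.143840.
1 − 2Q = 0.833334, giving −¼ ln(0.833334) = 0.045580.
d = 0.143840 + 0.045580 = 0.189420.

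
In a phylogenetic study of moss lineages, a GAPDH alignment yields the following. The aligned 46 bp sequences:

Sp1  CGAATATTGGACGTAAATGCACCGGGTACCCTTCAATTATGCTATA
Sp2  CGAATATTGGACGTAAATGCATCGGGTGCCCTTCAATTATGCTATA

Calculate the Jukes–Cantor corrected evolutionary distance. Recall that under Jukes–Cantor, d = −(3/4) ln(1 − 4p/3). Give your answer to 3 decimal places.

0.045

The sequences differ at 2 of 46 sites (22, 28), so p = 2/46 ≈ 0.043478.
d = −(3/4) ln(1 − 4p/3) = −0.75 ln(1 − 0.057971) = −0.75 ln(0.942029)
  = −0.75 × (-0.059719) = 0.044789 substitutions/site.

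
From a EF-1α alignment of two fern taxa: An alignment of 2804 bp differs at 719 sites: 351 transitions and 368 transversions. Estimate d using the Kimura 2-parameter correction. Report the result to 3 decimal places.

P = 351/2804 ≈ 0.125178 and Q = 368/2804 ≈ 0.131241.
Under the Kimura two-parameter model, d = −½ ln(1 − 2P − Q) − ¼ ln(1 − 2Q).
1 − 2P − Q = 0.618403, giving −½ ln(0.618403) = 0.240307.
1 − 2Q = 0.737518, giving −¼ ln(0.737518) = 0.076116.
d = 0.240307 + 0.076116 = 0.316423.

0.316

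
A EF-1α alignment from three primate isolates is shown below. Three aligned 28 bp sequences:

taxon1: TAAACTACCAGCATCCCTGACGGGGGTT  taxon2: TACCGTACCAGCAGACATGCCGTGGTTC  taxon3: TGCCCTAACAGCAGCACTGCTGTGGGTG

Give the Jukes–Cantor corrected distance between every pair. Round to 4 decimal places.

taxon1–taxon2: 10/28 sites differ → p ≈ 0.357143, d = −0.75 ln(1 − 0.476191) = 0.484971 ≈ 0.4850.
taxon1–taxon3: 10/28 sites differ → p ≈ 0.357143, d = −0.75 ln(1 − 0.476191) = 0.484971 ≈ 0.4850.
taxon2–taxon3: 9/28 sites differ → p ≈ 0.321429, d = −0.75 ln(1 − 0.428572) = 0.419713 ≈ 0.4197.

d(taxon1,taxon2) = 0.4850, d(taxon1,taxon3) = 0.4850, d(taxon2,taxon3) = 0.4197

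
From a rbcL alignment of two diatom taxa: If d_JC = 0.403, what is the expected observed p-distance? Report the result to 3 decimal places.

p = (3/4)(1 − e^(−4d/3)) = 0.75 × (1 − e^(-0.537333)) = 0.75 × (1 − 0.584305) = 0.311771.

0.312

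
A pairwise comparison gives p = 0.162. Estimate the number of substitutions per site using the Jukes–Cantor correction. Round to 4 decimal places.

0.1825

d = −(3/4) ln(1 − 4p/3) = −0.75 ln(1 − 0.216) = −0.75 ln(0.784)
  = −0.75 × (-0.243346) = 0.182510 substitutions/site.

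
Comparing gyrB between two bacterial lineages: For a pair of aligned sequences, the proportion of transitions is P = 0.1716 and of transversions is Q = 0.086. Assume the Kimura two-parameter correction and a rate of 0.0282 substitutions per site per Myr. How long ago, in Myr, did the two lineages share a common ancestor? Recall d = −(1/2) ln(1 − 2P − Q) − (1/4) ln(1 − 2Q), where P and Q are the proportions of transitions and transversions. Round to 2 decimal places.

Under the Kimura two-parameter model, d = −½ ln(1 − 2P − Q) − ¼ ln(1 − 2Q).
1 − 2P − Q = 0.5708, giving −½ ln(0.5708) = 0.280358.
1 − 2Q = 0.828, giving −¼ ln(0.828) = 0.047186.
d = 0.280358 + 0.047186 = 0.327544.
Under a molecular clock d = 2μt, so t = d/(2μ) = 0.327544 / (2 × 0.0282) = 5.81 Myr.

5.81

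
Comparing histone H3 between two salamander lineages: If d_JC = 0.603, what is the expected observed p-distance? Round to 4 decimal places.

p = (3/4)(1 − e^(−4d/3)) = 0.75 × (1 − e^(-0.804)) = 0.75 × (1 − 0.447535) = 0.414349.

0.4143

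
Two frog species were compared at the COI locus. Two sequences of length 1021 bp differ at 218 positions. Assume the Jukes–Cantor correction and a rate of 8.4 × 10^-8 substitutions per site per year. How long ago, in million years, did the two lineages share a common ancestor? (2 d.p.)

1.50

p = 218/1021 ≈ 0.213516.
d = −(3/4) ln(1 − 4p/3) = −0.75 ln(1 − 0.284688) = −0.75 ln(0.715312)
  = −0.75 × (-0.335036) = 0.251277 substitutions/site.
Under a molecular clock d = 2μt, so t = d/(2μ) = 0.251277 / (2 × 8.4 × 10^-8) = 1.50 million years.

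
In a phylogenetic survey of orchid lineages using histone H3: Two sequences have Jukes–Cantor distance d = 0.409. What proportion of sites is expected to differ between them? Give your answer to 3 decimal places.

0.315

p = (3/4)(1 − e^(−4d/3)) = 0.75 × (1 − e^(-0.545333)) = 0.75 × (1 − 0.579649) = 0.315263.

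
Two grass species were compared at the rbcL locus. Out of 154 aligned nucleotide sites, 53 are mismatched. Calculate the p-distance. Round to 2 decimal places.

0.34

p = 53/154 = 0.344155… ≈ 0.34 (to 2 d.p.).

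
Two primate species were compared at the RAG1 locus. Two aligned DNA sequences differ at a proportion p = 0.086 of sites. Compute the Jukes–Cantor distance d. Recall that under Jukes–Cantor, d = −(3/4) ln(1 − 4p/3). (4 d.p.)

d = −(3/4) ln(1 − 4p/3) = −0.75 ln(1 − 0.114667) = −0.75 ln(0.885333)
  = −0.75 × (-0.121791) = 0.091343 substitutions/site.

0.0913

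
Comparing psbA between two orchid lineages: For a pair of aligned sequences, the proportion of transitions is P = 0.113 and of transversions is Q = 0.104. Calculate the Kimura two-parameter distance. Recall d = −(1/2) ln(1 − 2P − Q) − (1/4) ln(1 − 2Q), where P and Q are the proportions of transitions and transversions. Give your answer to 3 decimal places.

0.259

Under the Kimura two-parameter model, d = −½ ln(1 − 2P − Q) − ¼ ln(1 − 2Q).
1 − 2P − Q = 0.67, giving −½ ln(0.67) = 0.200239.
1 − 2Q = 0.792, giving −¼ ln(0.792) = 0.058298.
d = 0.200239 + 0.058298 = 0.258537.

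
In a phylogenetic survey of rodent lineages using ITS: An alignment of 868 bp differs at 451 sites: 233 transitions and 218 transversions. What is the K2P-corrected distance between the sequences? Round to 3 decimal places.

P = 233/868 ≈ 0.268433 and Q = 218/868 ≈ 0.251152.
Under the Kimura two-parameter model, d = −½ ln(1 − 2P − Q) − ¼ ln(1 − 2Q).
1 − 2P − Q = 0.211982, giving −½ ln(0.211982) = 0.775627.
1 − 2Q = 0.497696, giving −¼ ln(0.497696) = 0.174441.
d = 0.775627 + 0.174441 = 0.950068.

0.950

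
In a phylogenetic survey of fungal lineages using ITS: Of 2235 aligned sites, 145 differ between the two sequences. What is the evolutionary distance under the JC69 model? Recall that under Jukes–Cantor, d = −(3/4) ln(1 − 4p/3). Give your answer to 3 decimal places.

0.068

p = 145/2235 ≈ 0.064877.
d = −(3/4) ln(1 − 4p/3) = −0.75 ln(1 − 0.086503) = −0.75 ln(0.913497)
  = −0.75 × (-0.090475) = 0.067856 substitutions/site.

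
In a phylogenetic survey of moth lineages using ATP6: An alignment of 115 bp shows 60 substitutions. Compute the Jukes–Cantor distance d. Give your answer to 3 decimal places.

0.892

p = 60/115 ≈ 0.521739.
d = −(3/4) ln(1 − 4p/3) = −0.75 ln(1 − 0.695652) = −0.75 ln(0.304348)
  = −0.75 × (-1.189583) = 0.892187 substitutions/site.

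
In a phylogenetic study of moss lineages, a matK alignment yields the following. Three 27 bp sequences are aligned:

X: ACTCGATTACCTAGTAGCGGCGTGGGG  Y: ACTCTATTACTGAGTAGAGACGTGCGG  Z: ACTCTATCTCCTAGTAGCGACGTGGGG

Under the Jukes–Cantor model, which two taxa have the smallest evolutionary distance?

X and Z

X–Y: 6/27 differ, p = 0.222, d = 0.264.
X–Z: 4/27 differ, p = 0.148, d = 0.165.
Y–Z: 6/27 differ, p = 0.222, d = 0.264.
The smallest distance is between X and Z.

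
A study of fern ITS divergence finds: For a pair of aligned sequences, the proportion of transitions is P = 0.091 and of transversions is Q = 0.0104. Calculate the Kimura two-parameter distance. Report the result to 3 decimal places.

0.112

Under the Kimura two-parameter model, d = −½ ln(1 − 2P − Q) − ¼ ln(1 − 2Q).
1 − 2P − Q = 0.8076, giving −½ ln(0.8076) = 0.106844.
1 − 2Q = 0.9792, giving −¼ ln(0.9792) = 0.005255.
d = 0.106844 + 0.005255 = 0.112099.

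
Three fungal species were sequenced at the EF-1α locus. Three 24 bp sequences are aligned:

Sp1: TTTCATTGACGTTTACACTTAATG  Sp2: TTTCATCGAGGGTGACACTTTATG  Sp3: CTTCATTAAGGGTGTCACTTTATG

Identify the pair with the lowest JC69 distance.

Sp2 and Sp3

Sp1–Sp2: 5/24 differ, p = 0.208, d = 0.244.
Sp1–Sp3: 7/24 differ, p = 0.292, d = 0.369.
Sp2–Sp3: 4/24 differ, p = 0.167, d = 0.188.
The smallest distance is between Sp2 and Sp3.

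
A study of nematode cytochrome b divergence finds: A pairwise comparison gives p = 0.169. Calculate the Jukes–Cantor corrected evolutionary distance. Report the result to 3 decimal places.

d = −(3/4) ln(1 − 4p/3) = −0.75 ln(1 − 0.225333) = −0.75 ln(0.774667)
  = −0.75 × (-0.255322) = 0.191492 substitutions/site.

0.191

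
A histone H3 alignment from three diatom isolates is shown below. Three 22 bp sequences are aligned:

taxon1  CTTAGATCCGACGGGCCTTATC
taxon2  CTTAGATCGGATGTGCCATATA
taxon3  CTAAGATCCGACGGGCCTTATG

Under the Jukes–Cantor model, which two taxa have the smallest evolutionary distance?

taxon1 and taxon3

taxon1–taxon2: 5/22 differ, p = 0.227, d = 0.271.
taxon1–taxon3: 2/22 differ, p = 0.091, d = 0.097.
taxon2–taxon3: 6/22 differ, p = 0.273, d = 0.339.
The smallest distance is between taxon1 and taxon3.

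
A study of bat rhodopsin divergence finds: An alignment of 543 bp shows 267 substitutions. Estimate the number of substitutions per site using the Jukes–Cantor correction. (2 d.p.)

p = 267/543 ≈ 0.491713.
d = −(3/4) ln(1 − 4p/3) = −0.75 ln(1 − 0.655617) = −0.75 ln(0.344383)
  = −0.75 × (-1.066001) = 0.799501 substitutions/site.

0.80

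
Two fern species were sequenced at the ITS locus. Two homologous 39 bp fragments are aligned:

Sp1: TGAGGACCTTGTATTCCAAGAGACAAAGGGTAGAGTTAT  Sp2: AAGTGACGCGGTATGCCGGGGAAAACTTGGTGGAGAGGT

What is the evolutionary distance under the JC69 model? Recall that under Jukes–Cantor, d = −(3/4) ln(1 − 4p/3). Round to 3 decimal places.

0.863

The sequences differ at 20 of 39 sites, so p = 20/39 ≈ 0.512821.
d = −(3/4) ln(1 − 4p/3) = −0.75 ln(1 − 0.683761) = −0.75 ln(0.316239)
  = −0.75 × (-1.151257) = 0.863443 substitutions/site.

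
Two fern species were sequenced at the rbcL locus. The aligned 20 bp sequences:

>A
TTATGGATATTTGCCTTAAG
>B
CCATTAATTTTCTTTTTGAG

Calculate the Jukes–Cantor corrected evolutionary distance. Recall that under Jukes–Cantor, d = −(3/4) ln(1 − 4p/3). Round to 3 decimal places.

The sequences differ at 10 of 20 sites (1, 2, 5, 6, 9, 12, 13, 14, 15, 18), so p = 10/20 = 0.5.
d = −(3/4) ln(1 − 4p/3) = −0.75 ln(1 − 0.666667) = −0.75 ln(0.333333)
  = −0.75 × (-1.098613) = 0.823960 substitutions/site.

0.824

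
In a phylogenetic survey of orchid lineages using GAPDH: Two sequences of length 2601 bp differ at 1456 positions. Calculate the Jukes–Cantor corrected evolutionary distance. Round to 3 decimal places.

1.029

p = 1456/2601 ≈ 0.559785.
d = −(3/4) ln(1 − 4p/3) = −0.75 ln(1 − 0.74638) = −0.75 ln(0.25362)
  = −0.75 × (-1.371918) = 1.028939 substitutions/site.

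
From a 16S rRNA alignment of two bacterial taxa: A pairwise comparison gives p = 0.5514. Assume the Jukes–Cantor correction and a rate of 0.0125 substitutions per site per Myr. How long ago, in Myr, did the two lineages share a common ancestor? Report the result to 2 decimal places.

39.86

d = −(3/4) ln(1 − 4p/3) = −0.75 ln(1 − 0.7352) = −0.75 ln(0.2648)
  = −0.75 × (-1.328780) = 0.996585 substitutions/site.
Under a molecular clock d = 2μt, so t = d/(2μ) = 0.996585 / (2 × 0.0125) = 39.86 Myr.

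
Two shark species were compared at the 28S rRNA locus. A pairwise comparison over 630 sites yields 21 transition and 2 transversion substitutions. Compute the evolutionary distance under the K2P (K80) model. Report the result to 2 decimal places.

0.04

P = 21/630 ≈ 0.033333 and Q = 2/630 ≈ 0.003175.
Under the Kimura two-parameter model, d = −½ ln(1 − 2P − Q) − ¼ ln(1 − 2Q).
1 − 2P − Q = 0.930159, giving −½ ln(0.930159) = 0.036200.
1 − 2Q = 0.99365, giving −¼ ln(0.99365) = 0.001593.
d = 0.036200 + 0.001593 = 0.037793.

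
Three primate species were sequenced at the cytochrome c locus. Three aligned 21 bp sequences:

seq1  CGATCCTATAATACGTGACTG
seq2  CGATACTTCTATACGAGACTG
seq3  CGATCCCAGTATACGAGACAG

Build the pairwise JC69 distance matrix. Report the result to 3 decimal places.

d(seq1,seq2) = 0.286, d(seq1,seq3) = 0.286, d(seq2,seq3) = 0.286

seq1–seq2: 5/21 sites differ → p ≈ 0.238095, d = −0.75 ln(1 − 0.31746) = 0.286451 ≈ 0.286.
seq1–seq3: 5/21 sites differ → p ≈ 0.238095, d = −0.75 ln(1 − 0.31746) = 0.286451 ≈ 0.286.
seq2–seq3: 5/21 sites differ → p ≈ 0.238095, d = −0.75 ln(1 − 0.31746) = 0.286451 ≈ 0.286.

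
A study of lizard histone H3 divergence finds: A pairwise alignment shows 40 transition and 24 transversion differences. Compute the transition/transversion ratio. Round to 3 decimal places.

R = 40/24 = 1.666666… ≈ 1.667 (to 3 d.p.).

1.667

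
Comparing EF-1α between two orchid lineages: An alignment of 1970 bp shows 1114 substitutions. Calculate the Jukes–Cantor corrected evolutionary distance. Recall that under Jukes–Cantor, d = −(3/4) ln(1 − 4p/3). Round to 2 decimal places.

p = 1114/1970 ≈ 0.565482.
d = −(3/4) ln(1 − 4p/3) = −0.75 ln(1 − 0.753976) = −0.75 ln(0.246024)
  = −0.75 × (-1.402326) = 1.051745 substitutions/site.

1.05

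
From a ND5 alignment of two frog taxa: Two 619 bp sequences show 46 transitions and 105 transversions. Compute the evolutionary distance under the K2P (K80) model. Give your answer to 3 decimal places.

P = 46/619 ≈ 0.074313 and Q = 105/619 ≈ 0.169628.
Under the Kimura two-parameter model, d = −½ ln(1 − 2P − Q) − ¼ ln(1 − 2Q).
1 − 2P − Q = 0.681746, giving −½ ln(0.681746) = 0.191549.
1 − 2Q = 0.660744, giving −¼ ln(0.660744) = 0.103597.
d = 0.191549 + 0.103597 = 0.295146.

0.295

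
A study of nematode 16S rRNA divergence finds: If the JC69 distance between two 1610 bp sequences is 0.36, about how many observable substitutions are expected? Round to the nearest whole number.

Invert JC69: p = (3/4)(1 − e^(−4d/3)) = 0.75 × (1 − e^(-0.48)) = 0.75 × (1 − 0.618783) = 0.285913.
Expected differing sites = pL ≈ 0.285913 × 1610 = 460.31993 ≈ 460.

460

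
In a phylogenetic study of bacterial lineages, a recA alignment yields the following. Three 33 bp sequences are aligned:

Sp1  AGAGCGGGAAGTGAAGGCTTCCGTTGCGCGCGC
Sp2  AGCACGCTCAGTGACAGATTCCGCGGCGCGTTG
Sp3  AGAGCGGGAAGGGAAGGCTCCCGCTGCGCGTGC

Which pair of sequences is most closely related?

Sp1–Sp2: 13/33 differ, p = 0.394, d = 0.559.
Sp1–Sp3: 4/33 differ, p = 0.121, d = 0.132.
Sp2–Sp3: 13/33 differ, p = 0.394, d = 0.559.
The smallest distance is between Sp1 and Sp3.

Sp1 and Sp3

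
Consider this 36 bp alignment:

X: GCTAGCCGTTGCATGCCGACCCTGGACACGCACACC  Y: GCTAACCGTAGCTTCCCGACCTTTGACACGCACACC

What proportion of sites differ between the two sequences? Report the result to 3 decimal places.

0.167

The sequences differ at 6 of 36 positions (sites 5, 10, 13, 15, 22, 24).
p = 6/36 = 0.166666… ≈ 0.167 (to 3 d.p.).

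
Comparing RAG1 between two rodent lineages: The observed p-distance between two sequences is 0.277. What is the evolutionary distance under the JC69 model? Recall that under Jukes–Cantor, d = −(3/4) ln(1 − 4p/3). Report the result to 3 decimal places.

0.346

d = −(3/4) ln(1 − 4p/3) = −0.75 ln(1 − 0.369333) = −0.75 ln(0.630667)
  = −0.75 × (-0.460977) = 0.345733 substitutions/site.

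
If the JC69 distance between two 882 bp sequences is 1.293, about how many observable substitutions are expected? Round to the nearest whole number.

Invert JC69: p = (3/4)(1 − e^(−4d/3)) = 0.75 × (1 − e^(-1.724)) = 0.75 × (1 − 0.178351) = 0.616237.
Expected differing sites = pL ≈ 0.616237 × 882 = 543.521034 ≈ 544.

544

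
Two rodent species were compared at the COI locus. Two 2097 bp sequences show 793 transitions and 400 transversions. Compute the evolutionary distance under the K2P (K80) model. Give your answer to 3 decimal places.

P = 793/2097 ≈ 0.378159 and Q = 400/2097 ≈ 0.190749.
Under the Kimura two-parameter model, d = −½ ln(1 − 2P − Q) − ¼ ln(1 − 2Q).
1 − 2P − Q = 0.052933, giving −½ ln(0.052933) = 1.469364.
1 − 2Q = 0.618502, giving −¼ ln(0.618502) = 0.120114.
d = 1.469364 + 0.120114 = 1.589478.

1.589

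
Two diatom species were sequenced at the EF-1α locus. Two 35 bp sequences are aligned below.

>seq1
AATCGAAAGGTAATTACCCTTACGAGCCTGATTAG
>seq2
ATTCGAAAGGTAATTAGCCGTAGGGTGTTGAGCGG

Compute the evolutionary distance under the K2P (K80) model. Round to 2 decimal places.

0.41

Of 35 sites, 4 differences are transitions and 7 are transversions, so P = 4/35 ≈ 0.114286 and Q = 7/35 = 0.2.
Under the Kimura two-parameter model, d = −½ ln(1 − 2P − Q) − ¼ ln(1 − 2Q).
1 − 2P − Q = 0.571428, giving −½ ln(0.571428) = 0.279808.
1 − 2Q = 0.6, giving −¼ ln(0.6) = 0.127706.
d = 0.279808 + 0.127706 = 0.407514.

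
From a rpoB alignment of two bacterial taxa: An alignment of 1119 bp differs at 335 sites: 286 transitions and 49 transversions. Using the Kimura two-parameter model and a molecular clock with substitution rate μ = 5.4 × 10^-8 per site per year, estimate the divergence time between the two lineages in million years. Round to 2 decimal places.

P = 286/1119 ≈ 0.255585 and Q = 49/1119 ≈ 0.043789.
Under the Kimura two-parameter model, d = −½ ln(1 − 2P − Q) − ¼ ln(1 − 2Q).
1 − 2P − Q = 0.445041, giving −½ ln(0.445041) = 0.404794.
1 − 2Q = 0.912422, giving −¼ ln(0.912422) = 0.022913.
d = 0.404794 + 0.022913 = 0.427707.
Under a molecular clock d = 2μt, so t = d/(2μ) = 0.427707 / (2 × 5.4 × 10^-8) = 3.96 million years.

3.96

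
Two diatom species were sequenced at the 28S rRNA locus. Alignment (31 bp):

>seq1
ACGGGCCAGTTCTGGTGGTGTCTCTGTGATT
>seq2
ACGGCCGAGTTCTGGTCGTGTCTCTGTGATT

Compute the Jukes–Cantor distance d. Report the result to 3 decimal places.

0.104

The sequences differ at 3 of 31 sites (5, 7, 17), so p = 3/31 ≈ 0.096774.
d = −(3/4) ln(1 − 4p/3) = −0.75 ln(1 − 0.129032) = −0.75 ln(0.870968)
  = −0.75 × (-0.138150) = 0.103613 substitutions/site.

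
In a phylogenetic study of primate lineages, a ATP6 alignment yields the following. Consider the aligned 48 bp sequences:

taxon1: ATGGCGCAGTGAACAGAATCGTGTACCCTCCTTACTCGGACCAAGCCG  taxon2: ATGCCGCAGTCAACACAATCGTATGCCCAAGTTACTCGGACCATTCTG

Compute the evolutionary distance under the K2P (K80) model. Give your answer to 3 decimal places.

Of 48 sites, 3 differences are transitions and 8 are transversions, so P = 3/48 = 0.0625 and Q = 8/48 ≈ 0.166667.
Under the Kimura two-parameter model, d = −½ ln(1 − 2P − Q) − ¼ ln(1 − 2Q).
1 − 2P − Q = 0.708333, giving −½ ln(0.708333) = 0.172420.
1 − 2Q = 0.666666, giving −¼ ln(0.666666) = 0.101367.
d = 0.172420 + 0.101367 = 0.273787.

0.274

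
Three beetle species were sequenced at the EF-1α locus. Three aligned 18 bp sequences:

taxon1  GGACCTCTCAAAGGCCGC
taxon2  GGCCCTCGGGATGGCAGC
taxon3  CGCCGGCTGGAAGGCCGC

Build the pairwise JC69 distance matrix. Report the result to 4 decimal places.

taxon1–taxon2: 6/18 sites differ → p ≈ 0.333333, d = −0.75 ln(1 − 0.444444) = 0.440839 ≈ 0.4408.
taxon1–taxon3: 6/18 sites differ → p ≈ 0.333333, d = −0.75 ln(1 − 0.444444) = 0.440839 ≈ 0.4408.
taxon2–taxon3: 6/18 sites differ → p ≈ 0.333333, d = −0.75 ln(1 − 0.444444) = 0.440839 ≈ 0.4408.

d(taxon1,taxon2) = 0.4408, d(taxon1,taxon3) = 0.4408, d(taxon2,taxon3) = 0.4408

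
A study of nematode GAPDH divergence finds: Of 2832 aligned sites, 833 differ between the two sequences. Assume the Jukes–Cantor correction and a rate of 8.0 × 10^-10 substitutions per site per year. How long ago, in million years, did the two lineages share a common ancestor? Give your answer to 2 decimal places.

p = 833/2832 ≈ 0.294138.
d = −(3/4) ln(1 − 4p/3) = −0.75 ln(1 − 0.392184) = −0.75 ln(0.607816)
  = −0.75 × (-0.497883) = 0.373412 substitutions/site.
Under a molecular clock d = 2μt, so t = d/(2μ) = 0.373412 / (2 × 8.0 × 10^-10) = 233.38 million years.

233.38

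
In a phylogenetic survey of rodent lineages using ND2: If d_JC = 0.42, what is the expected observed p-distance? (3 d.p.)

p = (3/4)(1 − e^(−4d/3)) = 0.75 × (1 − e^(-0.56)) = 0.75 × (1 − 0.571209) = 0.321593.

0.322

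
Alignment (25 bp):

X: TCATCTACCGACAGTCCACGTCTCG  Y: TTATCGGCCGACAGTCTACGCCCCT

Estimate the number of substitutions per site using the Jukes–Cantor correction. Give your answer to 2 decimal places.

The sequences differ at 7 of 25 sites (2, 6, 7, 17, 21, 23, 25), so p = 7/25 = 0.28.
d = −(3/4) ln(1 − 4p/3) = −0.75 ln(1 − 0.373333) = −0.75 ln(0.626667)
  = −0.75 × (-0.467340) = 0.350505 substitutions/site.

0.35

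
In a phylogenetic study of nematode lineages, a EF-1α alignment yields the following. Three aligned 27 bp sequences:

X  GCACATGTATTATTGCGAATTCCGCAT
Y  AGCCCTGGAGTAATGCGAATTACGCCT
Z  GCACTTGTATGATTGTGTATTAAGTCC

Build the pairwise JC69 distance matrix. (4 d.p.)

d(X,Y) = 0.4408, d(X,Z) = 0.4408, d(Y,Z) = 0.7704

X–Y: 9/27 sites differ → p ≈ 0.333333, d = −0.75 ln(1 − 0.444444) = 0.440839 ≈ 0.4408.
X–Z: 9/27 sites differ → p ≈ 0.333333, d = −0.75 ln(1 − 0.444444) = 0.440839 ≈ 0.4408.
Y–Z: 13/27 sites differ → p ≈ 0.481481, d = −0.75 ln(1 − 0.641975) = 0.770364 ≈ 0.7704.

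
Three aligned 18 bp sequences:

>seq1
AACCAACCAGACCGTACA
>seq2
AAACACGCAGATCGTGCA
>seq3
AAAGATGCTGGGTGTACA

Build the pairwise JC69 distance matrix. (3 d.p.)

seq1–seq2: 5/18 sites differ → p ≈ 0.277778, d = −0.75 ln(1 − 0.370371) = 0.346968 ≈ 0.347.
seq1–seq3: 8/18 sites differ → p ≈ 0.444444, d = −0.75 ln(1 − 0.592592) = 0.673455 ≈ 0.673.
seq2–seq3: 7/18 sites differ → p ≈ 0.388889, d = −0.75 ln(1 − 0.518519) = 0.548166 ≈ 0.548.

d(seq1,seq2) = 0.347, d(seq1,seq3) = 0.673, d(seq2,seq3) = 0.548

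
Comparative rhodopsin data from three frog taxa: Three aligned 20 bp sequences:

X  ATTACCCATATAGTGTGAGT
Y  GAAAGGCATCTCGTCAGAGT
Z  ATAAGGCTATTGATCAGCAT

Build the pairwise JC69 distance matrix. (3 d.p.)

d(X,Y) = 0.687, d(X,Z) = 1.207, d(Y,Z) = 0.687

X–Y: 9/20 sites differ → p = 0.45, d = −0.75 ln(1 − 0.6) = 0.687218 ≈ 0.687.
X–Z: 12/20 sites differ → p = 0.6, d = −0.75 ln(1 − 0.8) = 1.207078 ≈ 1.207.
Y–Z: 9/20 sites differ → p = 0.45, d = −0.75 ln(1 − 0.6) = 0.687218 ≈ 0.687.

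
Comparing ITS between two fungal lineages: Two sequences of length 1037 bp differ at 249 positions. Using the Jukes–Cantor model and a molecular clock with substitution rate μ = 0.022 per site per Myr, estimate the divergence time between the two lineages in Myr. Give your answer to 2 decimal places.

p = 249/1037 ≈ 0.240116.
d = −(3/4) ln(1 − 4p/3) = −0.75 ln(1 − 0.320155) = −0.75 ln(0.679845)
  = −0.75 × (-0.385890) = 0.289418 substitutions/site.
Under a molecular clock d = 2μt, so t = d/(2μ) = 0.289418 / (2 × 0.022) = 6.58 Myr.

6.58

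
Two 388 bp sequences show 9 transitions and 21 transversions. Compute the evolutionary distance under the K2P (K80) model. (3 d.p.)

0.082

P = 9/388 ≈ 0.023196 and Q = 21/388 ≈ 0.054124.
Under the Kimura two-parameter model, d = −½ ln(1 − 2P − Q) − ¼ ln(1 − 2Q).
1 − 2P − Q = 0.899484, giving −½ ln(0.899484) = 0.052967.
1 − 2Q = 0.891752, giving −¼ ln(0.891752) = 0.028642.
d = 0.052967 + 0.028642 = 0.081609.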